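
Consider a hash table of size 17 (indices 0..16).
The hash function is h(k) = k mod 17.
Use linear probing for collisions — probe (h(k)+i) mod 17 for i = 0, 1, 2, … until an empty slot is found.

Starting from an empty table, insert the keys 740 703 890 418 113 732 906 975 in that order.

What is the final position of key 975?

740 hashes to 9; slot 9 is free -> place at 9.
703 hashes to 6; slot 6 is free -> place at 6.
890 hashes to 6; 6 taken -> place at 7.
418 hashes to 10; slot 10 is free -> place at 10.
113 hashes to 11; slot 11 is free -> place at 11.
732 hashes to 1; slot 1 is free -> place at 1.
906 hashes to 5; slot 5 is free -> place at 5.
975 hashes to 6; 6,7 taken -> place at 8.
Table: [_, 732, _, _, _, 906, 703, 890, 975, 740, 418, 113, _, _, _, _, _]

8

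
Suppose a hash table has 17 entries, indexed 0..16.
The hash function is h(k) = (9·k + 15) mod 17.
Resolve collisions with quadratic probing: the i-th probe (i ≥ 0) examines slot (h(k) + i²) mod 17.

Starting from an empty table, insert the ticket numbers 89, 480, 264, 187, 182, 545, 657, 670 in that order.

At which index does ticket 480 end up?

1

89: h=0 -> slot 0
480: h=0, probe 0,1 -> slot 1
264: h=11 -> slot 11
187: h=15 -> slot 15
182: h=4 -> slot 4
545: h=7 -> slot 7
657: h=12 -> slot 12
670: h=10 -> slot 10
Table: [89, 480, ∅, ∅, 182, ∅, ∅, 545, ∅, ∅, 670, 264, 657, ∅, ∅, 187, ∅]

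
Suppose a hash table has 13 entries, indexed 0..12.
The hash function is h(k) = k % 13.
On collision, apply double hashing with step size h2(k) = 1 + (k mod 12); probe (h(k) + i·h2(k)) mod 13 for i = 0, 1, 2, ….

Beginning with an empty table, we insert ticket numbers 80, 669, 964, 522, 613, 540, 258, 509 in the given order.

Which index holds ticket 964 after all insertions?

7

Insert 80: h=2, slot 2 empty -> index 2.
Insert 669: h=6, slot 6 empty -> index 6.
Insert 964: h=2, h2=5, slot 2 occupied -> index 7.
Insert 522: h=2, h2=7, slot 2 occupied -> index 9.
Insert 613: h=2, h2=2, slot 2 occupied -> index 4.
Insert 540: h=7, h2=1, slot 7 occupied -> index 8.
Insert 258: h=11, slot 11 empty -> index 11.
Insert 509: h=2, h2=6, slots 2,8 occupied -> index 1.
Table: [∅, 509, 80, ∅, 613, ∅, 669, 964, 540, 522, ∅, 258, ∅]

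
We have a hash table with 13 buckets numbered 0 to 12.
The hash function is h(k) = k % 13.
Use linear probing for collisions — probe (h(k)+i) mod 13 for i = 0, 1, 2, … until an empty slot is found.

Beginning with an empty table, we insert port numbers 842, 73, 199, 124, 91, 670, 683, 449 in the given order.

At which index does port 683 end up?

11

842: h=10 => slot 10
73: h=8 => slot 8
199: h=4 => slot 4
124: h=7 => slot 7
91: h=0 => slot 0
670: h=7, probe 7,8,9 => slot 9
683: h=7, probe 7,8,9,10,11 => slot 11
449: h=7, probe 7,8,9,10,11,12 => slot 12
Table: [91, -, -, -, 199, -, -, 124, 73, 670, 842, 683, 449]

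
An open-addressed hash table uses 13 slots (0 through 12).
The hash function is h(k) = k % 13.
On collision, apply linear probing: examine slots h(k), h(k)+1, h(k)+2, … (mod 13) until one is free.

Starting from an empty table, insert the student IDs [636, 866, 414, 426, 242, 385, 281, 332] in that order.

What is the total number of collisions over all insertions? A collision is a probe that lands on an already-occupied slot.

636 hashes to 12; slot 12 is free => place at 12.
866 hashes to 8; slot 8 is free => place at 8.
414 hashes to 11; slot 11 is free => place at 11.
426 hashes to 10; slot 10 is free => place at 10.
242 hashes to 8; 8 taken => place at 9.
385 hashes to 8; 8,9,10,11,12 taken => place at 0.
281 hashes to 8; 8,9,10,11,12,0 taken => place at 1.
332 hashes to 7; slot 7 is free => place at 7.
Table: [385, 281, —, —, —, —, —, 332, 866, 242, 426, 414, 636]

12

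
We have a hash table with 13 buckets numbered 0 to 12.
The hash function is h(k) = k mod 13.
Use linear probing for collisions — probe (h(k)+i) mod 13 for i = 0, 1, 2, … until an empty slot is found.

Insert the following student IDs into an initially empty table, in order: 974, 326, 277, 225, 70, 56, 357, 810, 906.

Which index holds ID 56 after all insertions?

7

Insert 974: h=12, slot 12 empty => index 12.
Insert 326: h=1, slot 1 empty => index 1.
Insert 277: h=4, slot 4 empty => index 4.
Insert 225: h=4, slot 4 occupied => index 5.
Insert 70: h=5, slot 5 occupied => index 6.
Insert 56: h=4, slots 4,5,6 occupied => index 7.
Insert 357: h=6, slots 6,7 occupied => index 8.
Insert 810: h=4, slots 4,5,6,7,8 occupied => index 9.
Insert 906: h=9, slot 9 occupied => index 10.
Table: [-, 326, -, -, 277, 225, 70, 56, 357, 810, 906, -, 974]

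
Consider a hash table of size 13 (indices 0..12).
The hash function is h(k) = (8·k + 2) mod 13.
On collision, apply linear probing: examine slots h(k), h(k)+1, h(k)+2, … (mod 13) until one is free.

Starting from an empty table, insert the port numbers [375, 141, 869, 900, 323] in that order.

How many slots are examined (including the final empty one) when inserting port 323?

5

Insert 375: h=12, slot 12 empty -> index 12.
Insert 141: h=12, slot 12 occupied -> index 0.
Insert 869: h=12, slots 12,0 occupied -> index 1.
Insert 900: h=0, slots 0,1 occupied -> index 2.
Insert 323: h=12, slots 12,0,1,2 occupied -> index 3.
Table: [141, 869, 900, 323, ., ., ., ., ., ., ., ., 375]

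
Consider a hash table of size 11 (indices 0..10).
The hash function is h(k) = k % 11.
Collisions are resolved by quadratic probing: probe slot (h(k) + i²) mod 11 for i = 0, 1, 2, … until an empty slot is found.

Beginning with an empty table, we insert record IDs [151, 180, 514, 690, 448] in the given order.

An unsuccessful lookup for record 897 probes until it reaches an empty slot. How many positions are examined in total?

151 hashes to 8; slot 8 is free => place at 8.
180 hashes to 4; slot 4 is free => place at 4.
514 hashes to 8; 8 taken => place at 9.
690 hashes to 8; 8,9 taken => place at 1.
448 hashes to 8; 8,9,1 taken => place at 6.
Table: [., 690, ., ., 180, ., 448, ., 151, 514, .]
Lookup 897: h=6, probe 6,7 → slot 7 empty, not found.

2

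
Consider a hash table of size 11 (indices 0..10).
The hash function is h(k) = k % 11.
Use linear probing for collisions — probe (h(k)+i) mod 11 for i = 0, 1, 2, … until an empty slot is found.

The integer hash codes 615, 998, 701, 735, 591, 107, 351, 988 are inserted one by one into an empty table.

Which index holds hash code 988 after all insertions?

4

615: h=10 -> slot 10
998: h=8 -> slot 8
701: h=8, probe 8,9 -> slot 9
735: h=9, probe 9,10,0 -> slot 0
591: h=8, probe 8,9,10,0,1 -> slot 1
107: h=8, probe 8,9,10,0,1,2 -> slot 2
351: h=10, probe 10,0,1,2,3 -> slot 3
988: h=9, probe 9,10,0,1,2,3,4 -> slot 4
Table: [735, 591, 107, 351, 988, —, —, —, 998, 701, 615]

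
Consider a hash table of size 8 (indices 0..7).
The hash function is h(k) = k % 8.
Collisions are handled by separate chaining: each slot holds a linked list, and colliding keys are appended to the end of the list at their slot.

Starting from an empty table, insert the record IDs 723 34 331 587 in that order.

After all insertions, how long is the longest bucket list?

3

Insert 723: h=3, bucket 3 empty → new chain.
Insert 34: h=2, bucket 2 empty → new chain.
Insert 331: h=3, bucket 3 nonempty → append to chain.
Insert 587: h=3, bucket 3 nonempty → append to chain.
Final buckets:
0: —
1: —
2: 34
3: 723 -> 331 -> 587
4: —
5: —
6: —
7: —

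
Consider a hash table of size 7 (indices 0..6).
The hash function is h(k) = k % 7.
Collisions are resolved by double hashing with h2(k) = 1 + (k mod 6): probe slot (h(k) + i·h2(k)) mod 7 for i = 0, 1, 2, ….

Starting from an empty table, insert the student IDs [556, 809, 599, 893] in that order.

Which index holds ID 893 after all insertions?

1

Insert 556: h=3, slot 3 empty → index 3.
Insert 809: h=4, slot 4 empty → index 4.
Insert 599: h=4, h2=6, slots 4,3 occupied → index 2.
Insert 893: h=4, h2=6, slots 4,3,2 occupied → index 1.
Table: [∅, 893, 599, 556, 809, ∅, ∅]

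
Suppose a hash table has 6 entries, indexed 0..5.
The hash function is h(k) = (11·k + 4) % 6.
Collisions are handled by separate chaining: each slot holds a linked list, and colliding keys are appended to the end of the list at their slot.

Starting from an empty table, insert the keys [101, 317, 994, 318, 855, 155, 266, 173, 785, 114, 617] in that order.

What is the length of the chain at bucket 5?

Insert 101: h=5, bucket 5 empty -> new chain.
Insert 317: h=5, bucket 5 nonempty -> append to chain.
Insert 994: h=0, bucket 0 empty -> new chain.
Insert 318: h=4, bucket 4 empty -> new chain.
Insert 855: h=1, bucket 1 empty -> new chain.
Insert 155: h=5, bucket 5 nonempty -> append to chain.
Insert 266: h=2, bucket 2 empty -> new chain.
Insert 173: h=5, bucket 5 nonempty -> append to chain.
Insert 785: h=5, bucket 5 nonempty -> append to chain.
Insert 114: h=4, bucket 4 nonempty -> append to chain.
Insert 617: h=5, bucket 5 nonempty -> append to chain.
Final buckets:
0: 994
1: 855
2: 266
3: —
4: 318 -> 114
5: 101 -> 317 -> 155 -> 173 -> 785 -> 617

6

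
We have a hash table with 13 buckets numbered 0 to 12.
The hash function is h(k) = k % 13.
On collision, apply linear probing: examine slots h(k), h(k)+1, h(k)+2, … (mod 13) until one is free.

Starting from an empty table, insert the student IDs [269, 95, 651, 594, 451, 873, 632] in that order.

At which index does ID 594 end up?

10

Insert 269: h=9, slot 9 empty → index 9.
Insert 95: h=4, slot 4 empty → index 4.
Insert 651: h=1, slot 1 empty → index 1.
Insert 594: h=9, slot 9 occupied → index 10.
Insert 451: h=9, slots 9,10 occupied → index 11.
Insert 873: h=2, slot 2 empty → index 2.
Insert 632: h=8, slot 8 empty → index 8.
Table: [-, 651, 873, -, 95, -, -, -, 632, 269, 594, 451, -]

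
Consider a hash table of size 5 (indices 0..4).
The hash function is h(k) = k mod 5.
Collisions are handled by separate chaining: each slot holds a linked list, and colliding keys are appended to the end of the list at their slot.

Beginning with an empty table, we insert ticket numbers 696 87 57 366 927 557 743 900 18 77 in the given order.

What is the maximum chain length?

696 → bucket 1
87 → bucket 2
57 → bucket 2 (collision)
366 → bucket 1 (collision)
927 → bucket 2 (collision)
557 → bucket 2 (collision)
743 → bucket 3
900 → bucket 0
18 → bucket 3 (collision)
77 → bucket 2 (collision)
Final buckets:
0: 900
1: 696 -> 366
2: 87 -> 57 -> 927 -> 557 -> 77
3: 743 -> 18
4: ∅

5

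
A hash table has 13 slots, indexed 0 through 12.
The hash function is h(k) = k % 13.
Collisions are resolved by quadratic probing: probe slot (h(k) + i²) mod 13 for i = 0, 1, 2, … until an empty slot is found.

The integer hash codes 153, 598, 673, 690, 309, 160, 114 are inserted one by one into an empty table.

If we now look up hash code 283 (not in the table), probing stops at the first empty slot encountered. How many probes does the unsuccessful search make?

153 hashes to 10; slot 10 is free → place at 10.
598 hashes to 0; slot 0 is free → place at 0.
673 hashes to 10; 10 taken → place at 11.
690 hashes to 1; slot 1 is free → place at 1.
309 hashes to 10; 10,11,1 taken → place at 6.
160 hashes to 4; slot 4 is free → place at 4.
114 hashes to 10; 10,11,1,6,0 taken → place at 9.
Table: [598, 690, —, —, 160, —, 309, —, —, 114, 153, 673, —]
Lookup 283: h=10, probe 10,11,1,6,0,9,7 → slot 7 empty, not found.

7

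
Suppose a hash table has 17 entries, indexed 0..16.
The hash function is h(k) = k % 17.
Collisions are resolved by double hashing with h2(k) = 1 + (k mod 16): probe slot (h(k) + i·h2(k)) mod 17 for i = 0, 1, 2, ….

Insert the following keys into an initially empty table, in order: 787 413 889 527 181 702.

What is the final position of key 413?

2

787: h=5 => slot 5
413: h=5, h2=14, probe 5,2 => slot 2
889: h=5, h2=10, probe 5,15 => slot 15
527: h=0 => slot 0
181: h=11 => slot 11
702: h=5, h2=15, probe 5,3 => slot 3
Table: [527, _, 413, 702, _, 787, _, _, _, _, _, 181, _, _, _, 889, _]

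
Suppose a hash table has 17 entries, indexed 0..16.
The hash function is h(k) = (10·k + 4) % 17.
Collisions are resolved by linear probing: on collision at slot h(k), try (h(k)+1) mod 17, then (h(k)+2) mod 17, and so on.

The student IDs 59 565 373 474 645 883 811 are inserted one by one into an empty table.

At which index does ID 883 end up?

13

59 hashes to 16; slot 16 is free => place at 16.
565 hashes to 10; slot 10 is free => place at 10.
373 hashes to 11; slot 11 is free => place at 11.
474 hashes to 1; slot 1 is free => place at 1.
645 hashes to 11; 11 taken => place at 12.
883 hashes to 11; 11,12 taken => place at 13.
811 hashes to 5; slot 5 is free => place at 5.
Table: [∅, 474, ∅, ∅, ∅, 811, ∅, ∅, ∅, ∅, 565, 373, 645, 883, ∅, ∅, 59]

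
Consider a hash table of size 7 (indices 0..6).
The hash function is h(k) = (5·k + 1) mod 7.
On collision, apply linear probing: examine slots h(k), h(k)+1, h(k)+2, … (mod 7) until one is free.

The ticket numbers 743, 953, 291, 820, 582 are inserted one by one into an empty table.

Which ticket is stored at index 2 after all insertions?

820

Insert 743: h=6, slot 6 empty -> index 6.
Insert 953: h=6, slot 6 occupied -> index 0.
Insert 291: h=0, slot 0 occupied -> index 1.
Insert 820: h=6, slots 6,0,1 occupied -> index 2.
Insert 582: h=6, slots 6,0,1,2 occupied -> index 3.
Table: [953, 291, 820, 582, —, —, 743]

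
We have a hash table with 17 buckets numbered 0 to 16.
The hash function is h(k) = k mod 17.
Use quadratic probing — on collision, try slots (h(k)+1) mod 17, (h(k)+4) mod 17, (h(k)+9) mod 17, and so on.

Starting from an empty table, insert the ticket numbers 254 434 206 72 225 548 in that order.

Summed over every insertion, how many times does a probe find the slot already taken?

3

254: h=16 → slot 16
434: h=9 → slot 9
206: h=2 → slot 2
72: h=4 → slot 4
225: h=4, probe 4,5 → slot 5
548: h=4, probe 4,5,8 → slot 8
Table: [∅, ∅, 206, ∅, 72, 225, ∅, ∅, 548, 434, ∅, ∅, ∅, ∅, ∅, ∅, 254]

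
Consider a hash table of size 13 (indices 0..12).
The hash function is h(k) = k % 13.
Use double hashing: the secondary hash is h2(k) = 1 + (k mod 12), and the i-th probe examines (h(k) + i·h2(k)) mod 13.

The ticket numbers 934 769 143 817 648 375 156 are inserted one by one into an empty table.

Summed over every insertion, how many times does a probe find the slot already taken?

7

Insert 934: h=11, slot 11 empty -> index 11.
Insert 769: h=2, slot 2 empty -> index 2.
Insert 143: h=0, slot 0 empty -> index 0.
Insert 817: h=11, h2=2, slots 11,0,2 occupied -> index 4.
Insert 648: h=11, h2=1, slot 11 occupied -> index 12.
Insert 375: h=11, h2=4, slots 11,2 occupied -> index 6.
Insert 156: h=0, h2=1, slot 0 occupied -> index 1.
Table: [143, 156, 769, _, 817, _, 375, _, _, _, _, 934, 648]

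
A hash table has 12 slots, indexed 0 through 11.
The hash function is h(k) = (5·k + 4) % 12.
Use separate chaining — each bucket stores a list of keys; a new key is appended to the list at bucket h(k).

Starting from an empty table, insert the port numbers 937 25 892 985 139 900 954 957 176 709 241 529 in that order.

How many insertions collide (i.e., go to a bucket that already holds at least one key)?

Insert 937: h=9, bucket 9 empty → new chain.
Insert 25: h=9, bucket 9 nonempty → append to chain.
Insert 892: h=0, bucket 0 empty → new chain.
Insert 985: h=9, bucket 9 nonempty → append to chain.
Insert 139: h=3, bucket 3 empty → new chain.
Insert 900: h=4, bucket 4 empty → new chain.
Insert 954: h=10, bucket 10 empty → new chain.
Insert 957: h=1, bucket 1 empty → new chain.
Insert 176: h=8, bucket 8 empty → new chain.
Insert 709: h=9, bucket 9 nonempty → append to chain.
Insert 241: h=9, bucket 9 nonempty → append to chain.
Insert 529: h=9, bucket 9 nonempty → append to chain.
Final buckets:
0: 892
1: 957
2: _
3: 139
4: 900
5: _
6: _
7: _
8: 176
9: 937 -> 25 -> 985 -> 709 -> 241 -> 529
10: 954
11: _

5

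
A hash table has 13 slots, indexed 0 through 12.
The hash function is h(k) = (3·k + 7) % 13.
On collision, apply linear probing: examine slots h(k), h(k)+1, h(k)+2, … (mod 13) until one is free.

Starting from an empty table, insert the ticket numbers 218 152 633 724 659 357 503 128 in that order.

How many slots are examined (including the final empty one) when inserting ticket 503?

Insert 218: h=11, slot 11 empty -> index 11.
Insert 152: h=8, slot 8 empty -> index 8.
Insert 633: h=8, slot 8 occupied -> index 9.
Insert 724: h=8, slots 8,9 occupied -> index 10.
Insert 659: h=8, slots 8,9,10,11 occupied -> index 12.
Insert 357: h=12, slot 12 occupied -> index 0.
Insert 503: h=8, slots 8,9,10,11,12,0 occupied -> index 1.
Insert 128: h=1, slot 1 occupied -> index 2.
Table: [357, 503, 128, —, —, —, —, —, 152, 633, 724, 218, 659]

7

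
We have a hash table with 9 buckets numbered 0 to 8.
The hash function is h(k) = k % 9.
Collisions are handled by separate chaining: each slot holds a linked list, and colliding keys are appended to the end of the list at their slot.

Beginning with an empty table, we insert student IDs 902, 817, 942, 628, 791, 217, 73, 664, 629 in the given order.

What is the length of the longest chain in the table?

3

902 → bucket 2
817 → bucket 7
942 → bucket 6
628 → bucket 7 (collision)
791 → bucket 8
217 → bucket 1
73 → bucket 1 (collision)
664 → bucket 7 (collision)
629 → bucket 8 (collision)
Final buckets:
0: -
1: 217 -> 73
2: 902
3: -
4: -
5: -
6: 942
7: 817 -> 628 -> 664
8: 791 -> 629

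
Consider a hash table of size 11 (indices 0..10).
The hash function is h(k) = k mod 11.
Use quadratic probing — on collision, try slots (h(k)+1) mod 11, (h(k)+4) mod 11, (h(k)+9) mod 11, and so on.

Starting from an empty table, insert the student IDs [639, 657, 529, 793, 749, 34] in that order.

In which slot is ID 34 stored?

6

639: h=1 => slot 1
657: h=8 => slot 8
529: h=1, probe 1,2 => slot 2
793: h=1, probe 1,2,5 => slot 5
749: h=1, probe 1,2,5,10 => slot 10
34: h=1, probe 1,2,5,10,6 => slot 6
Table: [—, 639, 529, —, —, 793, 34, —, 657, —, 749]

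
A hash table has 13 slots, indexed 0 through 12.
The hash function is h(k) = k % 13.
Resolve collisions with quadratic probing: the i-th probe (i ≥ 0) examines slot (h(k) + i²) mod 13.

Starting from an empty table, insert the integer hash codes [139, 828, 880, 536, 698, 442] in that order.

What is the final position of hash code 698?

5

Insert 139: h=9, slot 9 empty => index 9.
Insert 828: h=9, slot 9 occupied => index 10.
Insert 880: h=9, slots 9,10 occupied => index 0.
Insert 536: h=3, slot 3 empty => index 3.
Insert 698: h=9, slots 9,10,0 occupied => index 5.
Insert 442: h=0, slot 0 occupied => index 1.
Table: [880, 442, —, 536, —, 698, —, —, —, 139, 828, —, —]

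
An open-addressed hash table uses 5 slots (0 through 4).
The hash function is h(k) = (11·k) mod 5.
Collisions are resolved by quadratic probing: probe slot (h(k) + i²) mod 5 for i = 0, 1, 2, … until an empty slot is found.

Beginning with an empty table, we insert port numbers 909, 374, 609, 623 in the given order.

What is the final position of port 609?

909: h=4 -> slot 4
374: h=4, probe 4,0 -> slot 0
609: h=4, probe 4,0,3 -> slot 3
623: h=3, probe 3,4,2 -> slot 2
Table: [374, -, 623, 609, 909]

3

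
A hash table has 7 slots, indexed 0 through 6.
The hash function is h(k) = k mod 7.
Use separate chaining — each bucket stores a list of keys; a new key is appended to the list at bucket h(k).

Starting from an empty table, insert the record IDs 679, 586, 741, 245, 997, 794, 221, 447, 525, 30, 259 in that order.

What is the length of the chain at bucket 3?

679 -> bucket 0
586 -> bucket 5
741 -> bucket 6
245 -> bucket 0 (collision)
997 -> bucket 3
794 -> bucket 3 (collision)
221 -> bucket 4
447 -> bucket 6 (collision)
525 -> bucket 0 (collision)
30 -> bucket 2
259 -> bucket 0 (collision)
Final buckets:
0: 679 -> 245 -> 525 -> 259
1: ∅
2: 30
3: 997 -> 794
4: 221
5: 586
6: 741 -> 447

2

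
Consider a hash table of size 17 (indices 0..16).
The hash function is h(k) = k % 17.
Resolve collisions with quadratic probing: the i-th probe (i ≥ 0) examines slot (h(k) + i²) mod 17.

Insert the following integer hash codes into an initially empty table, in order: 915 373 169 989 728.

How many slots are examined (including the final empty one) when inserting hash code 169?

2

915: h=14 → slot 14
373: h=16 → slot 16
169: h=16, probe 16,0 → slot 0
989: h=3 → slot 3
728: h=14, probe 14,15 → slot 15
Table: [169, -, -, 989, -, -, -, -, -, -, -, -, -, -, 915, 728, 373]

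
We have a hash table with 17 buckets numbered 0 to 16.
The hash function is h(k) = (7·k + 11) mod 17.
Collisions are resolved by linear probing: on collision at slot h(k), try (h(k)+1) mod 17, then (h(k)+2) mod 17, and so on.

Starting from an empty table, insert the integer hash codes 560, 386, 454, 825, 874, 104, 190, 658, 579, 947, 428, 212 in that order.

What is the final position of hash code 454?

11

560: h=4 → slot 4
386: h=10 → slot 10
454: h=10, probe 10,11 → slot 11
825: h=6 → slot 6
874: h=9 → slot 9
104: h=8 → slot 8
190: h=15 → slot 15
658: h=10, probe 10,11,12 → slot 12
579: h=1 → slot 1
947: h=10, probe 10,11,12,13 → slot 13
428: h=15, probe 15,16 → slot 16
212: h=16, probe 16,0 → slot 0
Table: [212, 579, ., ., 560, ., 825, ., 104, 874, 386, 454, 658, 947, ., 190, 428]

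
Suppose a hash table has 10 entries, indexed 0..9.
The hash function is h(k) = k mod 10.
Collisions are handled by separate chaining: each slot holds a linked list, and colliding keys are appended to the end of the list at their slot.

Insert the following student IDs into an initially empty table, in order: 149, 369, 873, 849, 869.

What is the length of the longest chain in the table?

4

149 → bucket 9
369 → bucket 9 (collision)
873 → bucket 3
849 → bucket 9 (collision)
869 → bucket 9 (collision)
Final buckets:
0: .
1: .
2: .
3: 873
4: .
5: .
6: .
7: .
8: .
9: 149 -> 369 -> 849 -> 869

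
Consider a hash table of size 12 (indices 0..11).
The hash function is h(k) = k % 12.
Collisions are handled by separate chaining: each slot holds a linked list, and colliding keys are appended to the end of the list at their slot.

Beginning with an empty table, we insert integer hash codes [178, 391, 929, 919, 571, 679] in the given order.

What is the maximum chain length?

4

178 → bucket 10
391 → bucket 7
929 → bucket 5
919 → bucket 7 (collision)
571 → bucket 7 (collision)
679 → bucket 7 (collision)
Final buckets:
0: _
1: _
2: _
3: _
4: _
5: 929
6: _
7: 391 -> 919 -> 571 -> 679
8: _
9: _
10: 178
11: _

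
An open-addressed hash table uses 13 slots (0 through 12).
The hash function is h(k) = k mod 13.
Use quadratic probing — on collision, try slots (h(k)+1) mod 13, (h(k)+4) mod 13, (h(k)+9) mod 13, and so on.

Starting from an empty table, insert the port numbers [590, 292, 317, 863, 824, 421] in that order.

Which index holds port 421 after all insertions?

Insert 590: h=5, slot 5 empty -> index 5.
Insert 292: h=6, slot 6 empty -> index 6.
Insert 317: h=5, slots 5,6 occupied -> index 9.
Insert 863: h=5, slots 5,6,9 occupied -> index 1.
Insert 824: h=5, slots 5,6,9,1 occupied -> index 8.
Insert 421: h=5, slots 5,6,9,1,8 occupied -> index 4.
Table: [∅, 863, ∅, ∅, 421, 590, 292, ∅, 824, 317, ∅, ∅, ∅]

4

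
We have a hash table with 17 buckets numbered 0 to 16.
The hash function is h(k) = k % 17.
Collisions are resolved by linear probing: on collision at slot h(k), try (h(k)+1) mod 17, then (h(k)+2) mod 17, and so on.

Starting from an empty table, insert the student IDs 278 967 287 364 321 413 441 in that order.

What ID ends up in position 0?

321

Insert 278: h=6, slot 6 empty => index 6.
Insert 967: h=15, slot 15 empty => index 15.
Insert 287: h=15, slot 15 occupied => index 16.
Insert 364: h=7, slot 7 empty => index 7.
Insert 321: h=15, slots 15,16 occupied => index 0.
Insert 413: h=5, slot 5 empty => index 5.
Insert 441: h=16, slots 16,0 occupied => index 1.
Table: [321, 441, -, -, -, 413, 278, 364, -, -, -, -, -, -, -, 967, 287]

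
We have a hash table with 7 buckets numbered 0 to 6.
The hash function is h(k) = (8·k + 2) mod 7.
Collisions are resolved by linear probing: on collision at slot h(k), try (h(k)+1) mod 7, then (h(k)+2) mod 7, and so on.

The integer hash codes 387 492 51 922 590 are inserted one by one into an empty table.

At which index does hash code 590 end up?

1

387: h=4 → slot 4
492: h=4, probe 4,5 → slot 5
51: h=4, probe 4,5,6 → slot 6
922: h=0 → slot 0
590: h=4, probe 4,5,6,0,1 → slot 1
Table: [922, 590, —, —, 387, 492, 51]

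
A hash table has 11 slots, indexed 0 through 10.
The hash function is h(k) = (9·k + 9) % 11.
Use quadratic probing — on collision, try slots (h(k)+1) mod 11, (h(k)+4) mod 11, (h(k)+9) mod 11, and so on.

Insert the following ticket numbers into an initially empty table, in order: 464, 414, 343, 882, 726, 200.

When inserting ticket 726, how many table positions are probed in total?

2

Insert 464: h=5, slot 5 empty → index 5.
Insert 414: h=6, slot 6 empty → index 6.
Insert 343: h=5, slots 5,6 occupied → index 9.
Insert 882: h=5, slots 5,6,9 occupied → index 3.
Insert 726: h=9, slot 9 occupied → index 10.
Insert 200: h=5, slots 5,6,9,3,10 occupied → index 8.
Table: [∅, ∅, ∅, 882, ∅, 464, 414, ∅, 200, 343, 726]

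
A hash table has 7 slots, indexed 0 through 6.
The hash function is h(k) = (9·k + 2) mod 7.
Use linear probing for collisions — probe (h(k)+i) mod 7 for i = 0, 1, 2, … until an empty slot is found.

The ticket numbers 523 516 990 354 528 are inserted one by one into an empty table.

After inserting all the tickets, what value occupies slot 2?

528

Insert 523: h=5, slot 5 empty => index 5.
Insert 516: h=5, slot 5 occupied => index 6.
Insert 990: h=1, slot 1 empty => index 1.
Insert 354: h=3, slot 3 empty => index 3.
Insert 528: h=1, slot 1 occupied => index 2.
Table: [-, 990, 528, 354, -, 523, 516]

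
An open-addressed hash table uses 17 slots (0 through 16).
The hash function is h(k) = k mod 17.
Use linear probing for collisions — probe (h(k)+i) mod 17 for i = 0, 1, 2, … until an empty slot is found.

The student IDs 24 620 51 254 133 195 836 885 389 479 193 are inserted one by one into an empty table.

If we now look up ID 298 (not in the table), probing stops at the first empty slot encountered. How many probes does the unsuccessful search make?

2

24 hashes to 7; slot 7 is free -> place at 7.
620 hashes to 8; slot 8 is free -> place at 8.
51 hashes to 0; slot 0 is free -> place at 0.
254 hashes to 16; slot 16 is free -> place at 16.
133 hashes to 14; slot 14 is free -> place at 14.
195 hashes to 8; 8 taken -> place at 9.
836 hashes to 3; slot 3 is free -> place at 3.
885 hashes to 1; slot 1 is free -> place at 1.
389 hashes to 15; slot 15 is free -> place at 15.
479 hashes to 3; 3 taken -> place at 4.
193 hashes to 6; slot 6 is free -> place at 6.
Table: [51, 885, -, 836, 479, -, 193, 24, 620, 195, -, -, -, -, 133, 389, 254]
Lookup 298: h=9, probe 9,10 → slot 10 empty, not found.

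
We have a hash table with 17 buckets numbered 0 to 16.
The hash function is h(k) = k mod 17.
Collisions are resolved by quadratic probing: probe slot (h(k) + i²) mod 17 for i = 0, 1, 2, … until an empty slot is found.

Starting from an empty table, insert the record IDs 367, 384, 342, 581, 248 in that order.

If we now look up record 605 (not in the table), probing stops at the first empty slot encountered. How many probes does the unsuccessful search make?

Insert 367: h=10, slot 10 empty -> index 10.
Insert 384: h=10, slot 10 occupied -> index 11.
Insert 342: h=2, slot 2 empty -> index 2.
Insert 581: h=3, slot 3 empty -> index 3.
Insert 248: h=10, slots 10,11 occupied -> index 14.
Table: [., ., 342, 581, ., ., ., ., ., ., 367, 384, ., ., 248, ., .]
Lookup 605: h=10, probe 10,11,14,2,9 → slot 9 empty, not found.

5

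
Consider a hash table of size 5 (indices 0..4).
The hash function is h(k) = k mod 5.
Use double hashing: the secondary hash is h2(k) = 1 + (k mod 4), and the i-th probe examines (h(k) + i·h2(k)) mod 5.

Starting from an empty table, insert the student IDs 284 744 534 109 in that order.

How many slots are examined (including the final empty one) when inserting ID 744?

2

Insert 284: h=4, slot 4 empty → index 4.
Insert 744: h=4, h2=1, slot 4 occupied → index 0.
Insert 534: h=4, h2=3, slot 4 occupied → index 2.
Insert 109: h=4, h2=2, slot 4 occupied → index 1.
Table: [744, 109, 534, -, 284]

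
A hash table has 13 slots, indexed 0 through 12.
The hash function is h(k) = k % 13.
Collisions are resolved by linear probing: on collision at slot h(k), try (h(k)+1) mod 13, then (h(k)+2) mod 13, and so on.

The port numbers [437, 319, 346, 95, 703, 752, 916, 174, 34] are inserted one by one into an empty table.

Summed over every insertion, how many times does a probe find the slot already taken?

437: h=8 → slot 8
319: h=7 → slot 7
346: h=8, probe 8,9 → slot 9
95: h=4 → slot 4
703: h=1 → slot 1
752: h=11 → slot 11
916: h=6 → slot 6
174: h=5 → slot 5
34: h=8, probe 8,9,10 → slot 10
Table: [—, 703, —, —, 95, 174, 916, 319, 437, 346, 34, 752, —]

3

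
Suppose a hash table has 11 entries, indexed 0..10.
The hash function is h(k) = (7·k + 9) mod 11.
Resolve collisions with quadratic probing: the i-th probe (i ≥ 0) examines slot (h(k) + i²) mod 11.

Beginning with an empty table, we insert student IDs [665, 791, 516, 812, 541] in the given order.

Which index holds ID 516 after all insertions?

Insert 665: h=0, slot 0 empty -> index 0.
Insert 791: h=2, slot 2 empty -> index 2.
Insert 516: h=2, slot 2 occupied -> index 3.
Insert 812: h=6, slot 6 empty -> index 6.
Insert 541: h=1, slot 1 empty -> index 1.
Table: [665, 541, 791, 516, —, —, 812, —, —, —, —]

3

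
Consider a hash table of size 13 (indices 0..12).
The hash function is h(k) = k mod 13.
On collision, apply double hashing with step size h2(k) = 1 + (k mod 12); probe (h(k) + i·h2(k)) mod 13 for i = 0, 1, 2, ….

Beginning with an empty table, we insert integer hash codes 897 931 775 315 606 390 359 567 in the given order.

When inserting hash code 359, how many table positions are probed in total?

3

Insert 897: h=0, slot 0 empty => index 0.
Insert 931: h=8, slot 8 empty => index 8.
Insert 775: h=8, h2=8, slot 8 occupied => index 3.
Insert 315: h=3, h2=4, slot 3 occupied => index 7.
Insert 606: h=8, h2=7, slot 8 occupied => index 2.
Insert 390: h=0, h2=7, slots 0,7 occupied => index 1.
Insert 359: h=8, h2=12, slots 8,7 occupied => index 6.
Insert 567: h=8, h2=4, slot 8 occupied => index 12.
Table: [897, 390, 606, 775, _, _, 359, 315, 931, _, _, _, 567]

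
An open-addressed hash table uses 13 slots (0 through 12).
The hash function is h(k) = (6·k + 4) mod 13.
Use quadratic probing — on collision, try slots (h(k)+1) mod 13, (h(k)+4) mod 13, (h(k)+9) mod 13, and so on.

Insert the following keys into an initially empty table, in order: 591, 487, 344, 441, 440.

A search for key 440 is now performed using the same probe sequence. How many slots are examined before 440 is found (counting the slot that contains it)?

2

Insert 591: h=1, slot 1 empty -> index 1.
Insert 487: h=1, slot 1 occupied -> index 2.
Insert 344: h=1, slots 1,2 occupied -> index 5.
Insert 441: h=11, slot 11 empty -> index 11.
Insert 440: h=5, slot 5 occupied -> index 6.
Table: [_, 591, 487, _, _, 344, 440, _, _, _, _, 441, _]
Lookup 440: h=5, probe 5,6 → found at 6.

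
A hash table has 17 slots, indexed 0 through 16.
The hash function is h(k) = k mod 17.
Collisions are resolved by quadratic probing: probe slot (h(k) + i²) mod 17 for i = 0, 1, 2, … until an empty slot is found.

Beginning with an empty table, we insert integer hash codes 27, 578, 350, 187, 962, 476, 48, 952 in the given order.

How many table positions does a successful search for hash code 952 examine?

27: h=10 -> slot 10
578: h=0 -> slot 0
350: h=10, probe 10,11 -> slot 11
187: h=0, probe 0,1 -> slot 1
962: h=10, probe 10,11,14 -> slot 14
476: h=0, probe 0,1,4 -> slot 4
48: h=14, probe 14,15 -> slot 15
952: h=0, probe 0,1,4,9 -> slot 9
Table: [578, 187, —, —, 476, —, —, —, —, 952, 27, 350, —, —, 962, 48, —]
Lookup 952: h=0, probe 0,1,4,9 → found at 9.

4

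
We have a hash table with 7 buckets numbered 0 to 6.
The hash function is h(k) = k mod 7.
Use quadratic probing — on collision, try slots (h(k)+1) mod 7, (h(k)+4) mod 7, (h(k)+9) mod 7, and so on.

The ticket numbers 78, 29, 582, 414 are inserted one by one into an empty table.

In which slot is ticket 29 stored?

2

Insert 78: h=1, slot 1 empty -> index 1.
Insert 29: h=1, slot 1 occupied -> index 2.
Insert 582: h=1, slots 1,2 occupied -> index 5.
Insert 414: h=1, slots 1,2,5 occupied -> index 3.
Table: [—, 78, 29, 414, —, 582, —]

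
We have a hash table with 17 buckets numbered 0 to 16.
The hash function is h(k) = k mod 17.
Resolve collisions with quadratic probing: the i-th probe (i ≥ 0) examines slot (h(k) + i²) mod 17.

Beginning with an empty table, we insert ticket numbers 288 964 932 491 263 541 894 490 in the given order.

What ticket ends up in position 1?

541

Insert 288: h=16, slot 16 empty -> index 16.
Insert 964: h=12, slot 12 empty -> index 12.
Insert 932: h=14, slot 14 empty -> index 14.
Insert 491: h=15, slot 15 empty -> index 15.
Insert 263: h=8, slot 8 empty -> index 8.
Insert 541: h=14, slots 14,15 occupied -> index 1.
Insert 894: h=10, slot 10 empty -> index 10.
Insert 490: h=14, slots 14,15,1 occupied -> index 6.
Table: [∅, 541, ∅, ∅, ∅, ∅, 490, ∅, 263, ∅, 894, ∅, 964, ∅, 932, 491, 288]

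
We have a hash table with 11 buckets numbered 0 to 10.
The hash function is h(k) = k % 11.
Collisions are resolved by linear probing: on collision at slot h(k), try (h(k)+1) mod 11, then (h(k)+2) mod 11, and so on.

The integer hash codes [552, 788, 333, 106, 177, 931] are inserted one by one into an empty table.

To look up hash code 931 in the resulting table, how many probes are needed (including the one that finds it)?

3

552 hashes to 2; slot 2 is free → place at 2.
788 hashes to 7; slot 7 is free → place at 7.
333 hashes to 3; slot 3 is free → place at 3.
106 hashes to 7; 7 taken → place at 8.
177 hashes to 1; slot 1 is free → place at 1.
931 hashes to 7; 7,8 taken → place at 9.
Table: [-, 177, 552, 333, -, -, -, 788, 106, 931, -]
Lookup 931: h=7, probe 7,8,9 → found at 9.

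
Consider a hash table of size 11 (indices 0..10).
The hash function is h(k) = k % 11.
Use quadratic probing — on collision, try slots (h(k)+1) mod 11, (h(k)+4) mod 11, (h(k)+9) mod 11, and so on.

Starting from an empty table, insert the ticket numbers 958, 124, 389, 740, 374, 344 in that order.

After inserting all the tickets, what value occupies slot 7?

958 hashes to 1; slot 1 is free → place at 1.
124 hashes to 3; slot 3 is free → place at 3.
389 hashes to 4; slot 4 is free → place at 4.
740 hashes to 3; 3,4 taken → place at 7.
374 hashes to 0; slot 0 is free → place at 0.
344 hashes to 3; 3,4,7,1 taken → place at 8.
Table: [374, 958, ., 124, 389, ., ., 740, 344, ., .]

740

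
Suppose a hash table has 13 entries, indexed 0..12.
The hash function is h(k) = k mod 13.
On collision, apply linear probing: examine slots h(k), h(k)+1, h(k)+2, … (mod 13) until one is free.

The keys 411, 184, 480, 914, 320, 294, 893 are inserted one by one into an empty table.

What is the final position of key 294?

10

Insert 411: h=8, slot 8 empty => index 8.
Insert 184: h=2, slot 2 empty => index 2.
Insert 480: h=12, slot 12 empty => index 12.
Insert 914: h=4, slot 4 empty => index 4.
Insert 320: h=8, slot 8 occupied => index 9.
Insert 294: h=8, slots 8,9 occupied => index 10.
Insert 893: h=9, slots 9,10 occupied => index 11.
Table: [., ., 184, ., 914, ., ., ., 411, 320, 294, 893, 480]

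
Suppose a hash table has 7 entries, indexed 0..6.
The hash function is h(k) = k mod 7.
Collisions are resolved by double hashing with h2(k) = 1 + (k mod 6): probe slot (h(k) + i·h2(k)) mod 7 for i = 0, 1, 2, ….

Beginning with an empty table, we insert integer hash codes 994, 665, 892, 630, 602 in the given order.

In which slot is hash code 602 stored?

994: h=0 -> slot 0
665: h=0, h2=6, probe 0,6 -> slot 6
892: h=3 -> slot 3
630: h=0, h2=1, probe 0,1 -> slot 1
602: h=0, h2=3, probe 0,3,6,2 -> slot 2
Table: [994, 630, 602, 892, _, _, 665]

2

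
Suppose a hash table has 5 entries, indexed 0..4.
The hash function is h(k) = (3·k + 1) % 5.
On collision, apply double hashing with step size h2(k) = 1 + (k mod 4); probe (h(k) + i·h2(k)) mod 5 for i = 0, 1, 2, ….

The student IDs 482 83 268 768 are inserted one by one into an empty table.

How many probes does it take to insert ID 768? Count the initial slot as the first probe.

4

482: h=2 → slot 2
83: h=0 → slot 0
268: h=0, h2=1, probe 0,1 → slot 1
768: h=0, h2=1, probe 0,1,2,3 → slot 3
Table: [83, 268, 482, 768, _]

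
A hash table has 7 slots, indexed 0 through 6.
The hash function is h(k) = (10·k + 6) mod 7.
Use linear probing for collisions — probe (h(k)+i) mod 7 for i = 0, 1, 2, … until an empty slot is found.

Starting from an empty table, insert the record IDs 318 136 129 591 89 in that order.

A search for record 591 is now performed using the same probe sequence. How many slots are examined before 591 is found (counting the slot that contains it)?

4

318: h=1 -> slot 1
136: h=1, probe 1,2 -> slot 2
129: h=1, probe 1,2,3 -> slot 3
591: h=1, probe 1,2,3,4 -> slot 4
89: h=0 -> slot 0
Table: [89, 318, 136, 129, 591, ., .]
Lookup 591: h=1, probe 1,2,3,4 → found at 4.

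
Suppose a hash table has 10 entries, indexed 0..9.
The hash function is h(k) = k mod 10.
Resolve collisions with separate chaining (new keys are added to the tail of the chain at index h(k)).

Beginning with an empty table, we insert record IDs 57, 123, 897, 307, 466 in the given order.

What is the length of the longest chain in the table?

57 → bucket 7
123 → bucket 3
897 → bucket 7 (collision)
307 → bucket 7 (collision)
466 → bucket 6
Final buckets:
0: .
1: .
2: .
3: 123
4: .
5: .
6: 466
7: 57 -> 897 -> 307
8: .
9: .

3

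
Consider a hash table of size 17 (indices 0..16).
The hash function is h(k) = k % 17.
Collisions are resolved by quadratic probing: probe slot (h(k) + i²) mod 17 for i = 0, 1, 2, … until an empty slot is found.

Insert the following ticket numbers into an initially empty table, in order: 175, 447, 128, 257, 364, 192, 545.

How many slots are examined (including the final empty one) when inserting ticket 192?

175: h=5 => slot 5
447: h=5, probe 5,6 => slot 6
128: h=9 => slot 9
257: h=2 => slot 2
364: h=7 => slot 7
192: h=5, probe 5,6,9,14 => slot 14
545: h=1 => slot 1
Table: [∅, 545, 257, ∅, ∅, 175, 447, 364, ∅, 128, ∅, ∅, ∅, ∅, 192, ∅, ∅]

4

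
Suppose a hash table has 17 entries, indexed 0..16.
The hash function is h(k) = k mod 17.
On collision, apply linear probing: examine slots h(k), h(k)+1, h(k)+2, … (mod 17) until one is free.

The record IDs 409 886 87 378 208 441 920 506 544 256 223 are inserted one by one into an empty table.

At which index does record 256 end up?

409: h=1 -> slot 1
886: h=2 -> slot 2
87: h=2, probe 2,3 -> slot 3
378: h=4 -> slot 4
208: h=4, probe 4,5 -> slot 5
441: h=16 -> slot 16
920: h=2, probe 2,3,4,5,6 -> slot 6
506: h=13 -> slot 13
544: h=0 -> slot 0
256: h=1, probe 1,2,3,4,5,6,7 -> slot 7
223: h=2, probe 2,3,4,5,6,7,8 -> slot 8
Table: [544, 409, 886, 87, 378, 208, 920, 256, 223, -, -, -, -, 506, -, -, 441]

7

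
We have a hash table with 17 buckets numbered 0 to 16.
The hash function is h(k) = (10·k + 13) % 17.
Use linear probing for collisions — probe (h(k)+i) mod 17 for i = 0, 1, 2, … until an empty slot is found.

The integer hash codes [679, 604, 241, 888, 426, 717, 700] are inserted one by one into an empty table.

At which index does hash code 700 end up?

679: h=3 => slot 3
604: h=1 => slot 1
241: h=9 => slot 9
888: h=2 => slot 2
426: h=6 => slot 6
717: h=9, probe 9,10 => slot 10
700: h=9, probe 9,10,11 => slot 11
Table: [—, 604, 888, 679, —, —, 426, —, —, 241, 717, 700, —, —, —, —, —]

11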